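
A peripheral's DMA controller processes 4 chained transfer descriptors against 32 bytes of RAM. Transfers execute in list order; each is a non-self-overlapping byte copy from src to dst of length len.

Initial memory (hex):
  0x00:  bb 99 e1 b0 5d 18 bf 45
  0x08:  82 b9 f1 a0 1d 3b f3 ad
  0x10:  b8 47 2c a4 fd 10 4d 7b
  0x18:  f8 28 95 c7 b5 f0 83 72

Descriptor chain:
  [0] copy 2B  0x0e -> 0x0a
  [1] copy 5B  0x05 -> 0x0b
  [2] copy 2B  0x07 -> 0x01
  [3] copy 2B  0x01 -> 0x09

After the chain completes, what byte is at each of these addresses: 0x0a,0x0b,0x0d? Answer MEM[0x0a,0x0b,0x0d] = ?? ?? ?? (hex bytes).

MEM[0x0a,0x0b,0x0d] = 82 18 45

  after D0: wrote 2B at 0x0a = f3ad
  after D1: wrote 5B at 0x0b = 18bf4582b9
  after D2: wrote 2B at 0x01 = 4582
  after D3: wrote 2B at 0x09 = 4582
query mem[0x0a]=0x82, mem[0x0b]=0x18, mem[0x0d]=0x45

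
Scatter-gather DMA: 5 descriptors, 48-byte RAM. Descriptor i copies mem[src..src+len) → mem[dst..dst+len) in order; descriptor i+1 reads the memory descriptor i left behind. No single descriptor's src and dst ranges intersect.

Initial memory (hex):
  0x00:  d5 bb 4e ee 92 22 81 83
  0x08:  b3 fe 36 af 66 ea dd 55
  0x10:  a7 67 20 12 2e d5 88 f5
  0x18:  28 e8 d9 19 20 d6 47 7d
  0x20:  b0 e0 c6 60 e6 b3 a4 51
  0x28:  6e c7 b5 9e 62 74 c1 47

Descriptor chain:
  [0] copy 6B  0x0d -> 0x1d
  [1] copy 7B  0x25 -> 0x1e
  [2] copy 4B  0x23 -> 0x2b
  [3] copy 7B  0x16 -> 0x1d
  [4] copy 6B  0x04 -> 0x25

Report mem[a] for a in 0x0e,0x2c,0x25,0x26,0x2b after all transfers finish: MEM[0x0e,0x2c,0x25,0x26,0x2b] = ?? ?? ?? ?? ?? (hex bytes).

MEM[0x0e,0x2c,0x25,0x26,0x2b] = dd 9e 92 22 b5

D0: mem[0x1d..0x22] <- [ea dd 55 a7 67 20]
D1: mem[0x1e..0x24] <- [b3 a4 51 6e c7 b5 9e]
D2: mem[0x2b..0x2e] <- [b5 9e b3 a4]
D3: mem[0x1d..0x23] <- [88 f5 28 e8 d9 19 20]
D4: mem[0x25..0x2a] <- [92 22 81 83 b3 fe]
query mem[0x0e]=0xdd, mem[0x2c]=0x9e, mem[0x25]=0x92, mem[0x26]=0x22, mem[0x2b]=0xb5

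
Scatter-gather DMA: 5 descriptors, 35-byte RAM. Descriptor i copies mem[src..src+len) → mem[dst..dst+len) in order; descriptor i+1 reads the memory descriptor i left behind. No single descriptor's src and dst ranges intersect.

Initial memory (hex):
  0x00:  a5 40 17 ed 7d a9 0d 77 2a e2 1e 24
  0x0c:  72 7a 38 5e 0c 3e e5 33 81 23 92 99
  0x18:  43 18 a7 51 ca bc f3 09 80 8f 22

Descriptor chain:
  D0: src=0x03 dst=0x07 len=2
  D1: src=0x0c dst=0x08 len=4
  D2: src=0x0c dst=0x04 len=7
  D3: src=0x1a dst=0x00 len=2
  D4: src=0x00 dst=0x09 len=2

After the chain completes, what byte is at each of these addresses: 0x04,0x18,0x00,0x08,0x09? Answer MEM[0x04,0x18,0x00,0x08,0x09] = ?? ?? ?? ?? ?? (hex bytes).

MEM[0x04,0x18,0x00,0x08,0x09] = 72 43 a7 0c a7

D0: mem[0x07..0x08] <- [ed 7d]
D1: mem[0x08..0x0b] <- [72 7a 38 5e]
D2: mem[0x04..0x0a] <- [72 7a 38 5e 0c 3e e5]
D3: mem[0x00..0x01] <- [a7 51]
D4: mem[0x09..0x0a] <- [a7 51]
query mem[0x04]=0x72, mem[0x18]=0x43, mem[0x00]=0xa7, mem[0x08]=0x0c, mem[0x09]=0xa7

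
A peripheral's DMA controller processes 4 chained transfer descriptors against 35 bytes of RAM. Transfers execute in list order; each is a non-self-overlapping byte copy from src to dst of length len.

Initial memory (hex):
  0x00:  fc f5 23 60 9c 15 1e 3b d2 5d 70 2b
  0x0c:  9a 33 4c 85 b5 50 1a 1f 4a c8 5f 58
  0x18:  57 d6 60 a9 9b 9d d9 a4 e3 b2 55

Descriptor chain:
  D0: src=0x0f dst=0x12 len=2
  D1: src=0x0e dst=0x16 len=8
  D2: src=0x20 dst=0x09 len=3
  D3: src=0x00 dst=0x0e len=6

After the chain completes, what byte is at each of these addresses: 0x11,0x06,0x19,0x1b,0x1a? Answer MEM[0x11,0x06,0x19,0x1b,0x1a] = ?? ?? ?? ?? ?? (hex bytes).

MEM[0x11,0x06,0x19,0x1b,0x1a] = 60 1e 50 b5 85

D0: mem[0x12..0x13] <- [85 b5]
D1: mem[0x16..0x1d] <- [4c 85 b5 50 85 b5 4a c8]
D2: mem[0x09..0x0b] <- [e3 b2 55]
D3: mem[0x0e..0x13] <- [fc f5 23 60 9c 15]
query mem[0x11]=0x60, mem[0x06]=0x1e, mem[0x19]=0x50, mem[0x1b]=0xb5, mem[0x1a]=0x85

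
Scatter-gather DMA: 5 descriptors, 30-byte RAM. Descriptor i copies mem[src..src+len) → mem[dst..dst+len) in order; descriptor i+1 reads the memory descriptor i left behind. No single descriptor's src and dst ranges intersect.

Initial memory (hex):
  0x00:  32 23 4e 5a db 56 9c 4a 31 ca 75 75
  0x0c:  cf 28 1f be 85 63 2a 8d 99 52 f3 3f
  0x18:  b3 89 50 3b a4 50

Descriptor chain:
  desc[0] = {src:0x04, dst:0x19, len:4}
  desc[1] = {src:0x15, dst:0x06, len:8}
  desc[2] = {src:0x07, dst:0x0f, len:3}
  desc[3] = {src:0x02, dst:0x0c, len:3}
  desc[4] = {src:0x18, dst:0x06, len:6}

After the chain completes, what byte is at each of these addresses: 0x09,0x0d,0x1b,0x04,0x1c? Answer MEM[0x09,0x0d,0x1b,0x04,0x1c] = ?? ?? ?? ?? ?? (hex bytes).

  after D0: wrote 4B at 0x19 = db569c4a
  after D1: wrote 8B at 0x06 = 52f33fb3db569c4a
  after D2: wrote 3B at 0x0f = f33fb3
  after D3: wrote 3B at 0x0c = 4e5adb
  after D4: wrote 6B at 0x06 = b3db569c4a50
query mem[0x09]=0x9c, mem[0x0d]=0x5a, mem[0x1b]=0x9c, mem[0x04]=0xdb, mem[0x1c]=0x4a

MEM[0x09,0x0d,0x1b,0x04,0x1c] = 9c 5a 9c db 4a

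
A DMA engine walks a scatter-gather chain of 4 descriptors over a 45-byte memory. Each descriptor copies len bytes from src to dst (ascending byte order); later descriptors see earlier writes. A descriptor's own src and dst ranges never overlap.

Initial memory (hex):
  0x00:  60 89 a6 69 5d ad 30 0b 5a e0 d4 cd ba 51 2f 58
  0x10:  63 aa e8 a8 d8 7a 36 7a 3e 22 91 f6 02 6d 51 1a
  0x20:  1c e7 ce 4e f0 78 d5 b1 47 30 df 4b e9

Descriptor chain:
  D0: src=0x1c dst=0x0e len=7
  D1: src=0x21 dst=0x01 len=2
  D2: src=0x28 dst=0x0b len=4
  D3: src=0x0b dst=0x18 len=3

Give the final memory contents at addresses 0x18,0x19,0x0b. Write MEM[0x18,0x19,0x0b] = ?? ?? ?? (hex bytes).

MEM[0x18,0x19,0x0b] = 47 30 47

[0] 0x1c->0x0e len=7 : 02 6d 51 1a 1c e7 ce
[1] 0x21->0x01 len=2 : e7 ce
[2] 0x28->0x0b len=4 : 47 30 df 4b
[3] 0x0b->0x18 len=3 : 47 30 df
query mem[0x18]=0x47, mem[0x19]=0x30, mem[0x0b]=0x47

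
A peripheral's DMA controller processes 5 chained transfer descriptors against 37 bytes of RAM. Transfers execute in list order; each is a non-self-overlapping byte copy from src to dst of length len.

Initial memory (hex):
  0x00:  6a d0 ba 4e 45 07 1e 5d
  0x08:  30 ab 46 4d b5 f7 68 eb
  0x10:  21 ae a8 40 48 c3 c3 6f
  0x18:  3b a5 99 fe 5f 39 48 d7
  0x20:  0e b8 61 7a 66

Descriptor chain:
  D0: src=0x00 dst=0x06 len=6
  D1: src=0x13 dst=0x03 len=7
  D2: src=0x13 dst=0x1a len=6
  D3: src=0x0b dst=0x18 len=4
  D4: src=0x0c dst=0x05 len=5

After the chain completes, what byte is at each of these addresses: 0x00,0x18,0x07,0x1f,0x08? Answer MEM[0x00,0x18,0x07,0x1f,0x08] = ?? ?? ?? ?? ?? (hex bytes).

#0 dst[0x06+6] := {0x6a,0xd0,0xba,0x4e,0x45,0x07}
#1 dst[0x03+7] := {0x40,0x48,0xc3,0xc3,0x6f,0x3b,0xa5}
#2 dst[0x1a+6] := {0x40,0x48,0xc3,0xc3,0x6f,0x3b}
#3 dst[0x18+4] := {0x07,0xb5,0xf7,0x68}
#4 dst[0x05+5] := {0xb5,0xf7,0x68,0xeb,0x21}
query mem[0x00]=0x6a, mem[0x18]=0x07, mem[0x07]=0x68, mem[0x1f]=0x3b, mem[0x08]=0xeb

MEM[0x00,0x18,0x07,0x1f,0x08] = 6a 07 68 3b eb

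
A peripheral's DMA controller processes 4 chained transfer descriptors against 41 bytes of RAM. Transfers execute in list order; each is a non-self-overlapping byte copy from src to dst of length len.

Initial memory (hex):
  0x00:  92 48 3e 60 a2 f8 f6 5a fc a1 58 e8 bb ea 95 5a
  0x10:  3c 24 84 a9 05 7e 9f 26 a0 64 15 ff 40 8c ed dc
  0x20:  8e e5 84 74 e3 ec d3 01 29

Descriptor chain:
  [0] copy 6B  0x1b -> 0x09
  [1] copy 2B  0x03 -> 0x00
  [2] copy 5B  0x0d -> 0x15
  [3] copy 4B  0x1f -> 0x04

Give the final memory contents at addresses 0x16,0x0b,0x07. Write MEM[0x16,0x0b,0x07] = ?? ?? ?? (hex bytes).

D0: mem[0x09..0x0e] <- [ff 40 8c ed dc 8e]
D1: mem[0x00..0x01] <- [60 a2]
D2: mem[0x15..0x19] <- [dc 8e 5a 3c 24]
D3: mem[0x04..0x07] <- [dc 8e e5 84]
query mem[0x16]=0x8e, mem[0x0b]=0x8c, mem[0x07]=0x84

MEM[0x16,0x0b,0x07] = 8e 8c 84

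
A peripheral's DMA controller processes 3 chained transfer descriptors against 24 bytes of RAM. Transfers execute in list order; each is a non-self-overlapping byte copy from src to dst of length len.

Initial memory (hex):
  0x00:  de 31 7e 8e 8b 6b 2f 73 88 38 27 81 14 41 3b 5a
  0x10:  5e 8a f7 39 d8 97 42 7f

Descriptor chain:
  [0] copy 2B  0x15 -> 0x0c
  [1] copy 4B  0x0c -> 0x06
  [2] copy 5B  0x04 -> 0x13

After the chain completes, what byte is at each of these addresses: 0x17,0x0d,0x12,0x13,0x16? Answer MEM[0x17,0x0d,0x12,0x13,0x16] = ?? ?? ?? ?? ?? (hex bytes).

MEM[0x17,0x0d,0x12,0x13,0x16] = 3b 42 f7 8b 42

[0] 0x15->0x0c len=2 : 97 42
[1] 0x0c->0x06 len=4 : 97 42 3b 5a
[2] 0x04->0x13 len=5 : 8b 6b 97 42 3b
query mem[0x17]=0x3b, mem[0x0d]=0x42, mem[0x12]=0xf7, mem[0x13]=0x8b, mem[0x16]=0x42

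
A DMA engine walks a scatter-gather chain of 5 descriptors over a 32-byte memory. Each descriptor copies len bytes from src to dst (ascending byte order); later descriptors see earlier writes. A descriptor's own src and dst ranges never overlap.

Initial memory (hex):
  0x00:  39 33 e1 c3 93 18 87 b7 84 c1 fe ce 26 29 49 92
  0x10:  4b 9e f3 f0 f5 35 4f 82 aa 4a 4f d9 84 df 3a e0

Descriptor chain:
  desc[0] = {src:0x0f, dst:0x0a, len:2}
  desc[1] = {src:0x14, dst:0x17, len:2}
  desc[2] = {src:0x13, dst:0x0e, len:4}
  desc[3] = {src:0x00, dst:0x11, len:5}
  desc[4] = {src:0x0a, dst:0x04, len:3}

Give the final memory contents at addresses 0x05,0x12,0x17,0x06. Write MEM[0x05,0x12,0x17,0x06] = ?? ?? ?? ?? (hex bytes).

MEM[0x05,0x12,0x17,0x06] = 4b 33 f5 26

#0 dst[0x0a+2] := {0x92,0x4b}
#1 dst[0x17+2] := {0xf5,0x35}
#2 dst[0x0e+4] := {0xf0,0xf5,0x35,0x4f}
#3 dst[0x11+5] := {0x39,0x33,0xe1,0xc3,0x93}
#4 dst[0x04+3] := {0x92,0x4b,0x26}
query mem[0x05]=0x4b, mem[0x12]=0x33, mem[0x17]=0xf5, mem[0x06]=0x26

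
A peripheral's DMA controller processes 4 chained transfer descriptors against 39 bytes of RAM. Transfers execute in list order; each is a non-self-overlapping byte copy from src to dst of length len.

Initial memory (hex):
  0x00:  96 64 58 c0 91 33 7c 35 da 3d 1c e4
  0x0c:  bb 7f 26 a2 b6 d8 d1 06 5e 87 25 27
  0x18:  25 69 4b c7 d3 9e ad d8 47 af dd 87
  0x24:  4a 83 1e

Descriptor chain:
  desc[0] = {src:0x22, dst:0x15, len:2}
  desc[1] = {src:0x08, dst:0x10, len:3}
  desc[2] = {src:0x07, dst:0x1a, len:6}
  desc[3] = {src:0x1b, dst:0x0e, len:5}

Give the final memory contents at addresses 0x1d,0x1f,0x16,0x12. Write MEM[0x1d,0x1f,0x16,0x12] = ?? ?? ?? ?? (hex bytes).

[0] 0x22->0x15 len=2 : dd 87
[1] 0x08->0x10 len=3 : da 3d 1c
[2] 0x07->0x1a len=6 : 35 da 3d 1c e4 bb
[3] 0x1b->0x0e len=5 : da 3d 1c e4 bb
query mem[0x1d]=0x1c, mem[0x1f]=0xbb, mem[0x16]=0x87, mem[0x12]=0xbb

MEM[0x1d,0x1f,0x16,0x12] = 1c bb 87 bb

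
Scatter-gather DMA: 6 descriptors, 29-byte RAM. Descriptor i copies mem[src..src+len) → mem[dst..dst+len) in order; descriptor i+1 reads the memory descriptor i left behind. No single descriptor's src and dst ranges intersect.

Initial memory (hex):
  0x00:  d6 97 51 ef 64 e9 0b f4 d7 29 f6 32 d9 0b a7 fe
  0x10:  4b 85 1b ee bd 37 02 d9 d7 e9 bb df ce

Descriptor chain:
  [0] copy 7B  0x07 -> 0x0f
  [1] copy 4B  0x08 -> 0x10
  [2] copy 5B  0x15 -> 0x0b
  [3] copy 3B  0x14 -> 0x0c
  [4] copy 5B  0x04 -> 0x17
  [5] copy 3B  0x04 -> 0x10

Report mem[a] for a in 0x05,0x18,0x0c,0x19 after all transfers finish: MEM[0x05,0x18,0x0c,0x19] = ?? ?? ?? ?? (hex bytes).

D0: mem[0x0f..0x15] <- [f4 d7 29 f6 32 d9 0b]
D1: mem[0x10..0x13] <- [d7 29 f6 32]
D2: mem[0x0b..0x0f] <- [0b 02 d9 d7 e9]
D3: mem[0x0c..0x0e] <- [d9 0b 02]
D4: mem[0x17..0x1b] <- [64 e9 0b f4 d7]
D5: mem[0x10..0x12] <- [64 e9 0b]
query mem[0x05]=0xe9, mem[0x18]=0xe9, mem[0x0c]=0xd9, mem[0x19]=0x0b

MEM[0x05,0x18,0x0c,0x19] = e9 e9 d9 0b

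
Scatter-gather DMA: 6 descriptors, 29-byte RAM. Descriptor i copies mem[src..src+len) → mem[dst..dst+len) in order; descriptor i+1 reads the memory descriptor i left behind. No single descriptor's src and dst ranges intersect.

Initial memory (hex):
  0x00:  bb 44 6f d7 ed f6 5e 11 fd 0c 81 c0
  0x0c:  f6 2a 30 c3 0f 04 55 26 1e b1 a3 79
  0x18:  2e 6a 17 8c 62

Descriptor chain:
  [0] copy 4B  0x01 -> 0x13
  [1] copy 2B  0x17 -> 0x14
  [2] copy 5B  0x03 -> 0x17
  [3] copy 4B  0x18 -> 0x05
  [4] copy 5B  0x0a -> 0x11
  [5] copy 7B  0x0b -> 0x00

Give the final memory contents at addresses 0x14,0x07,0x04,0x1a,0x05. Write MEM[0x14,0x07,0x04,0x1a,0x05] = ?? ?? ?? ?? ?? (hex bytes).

MEM[0x14,0x07,0x04,0x1a,0x05] = 2a 5e c3 5e 0f

  after D0: wrote 4B at 0x13 = 446fd7ed
  after D1: wrote 2B at 0x14 = 792e
  after D2: wrote 5B at 0x17 = d7edf65e11
  after D3: wrote 4B at 0x05 = edf65e11
  after D4: wrote 5B at 0x11 = 81c0f62a30
  after D5: wrote 7B at 0x00 = c0f62a30c30f81
query mem[0x14]=0x2a, mem[0x07]=0x5e, mem[0x04]=0xc3, mem[0x1a]=0x5e, mem[0x05]=0x0f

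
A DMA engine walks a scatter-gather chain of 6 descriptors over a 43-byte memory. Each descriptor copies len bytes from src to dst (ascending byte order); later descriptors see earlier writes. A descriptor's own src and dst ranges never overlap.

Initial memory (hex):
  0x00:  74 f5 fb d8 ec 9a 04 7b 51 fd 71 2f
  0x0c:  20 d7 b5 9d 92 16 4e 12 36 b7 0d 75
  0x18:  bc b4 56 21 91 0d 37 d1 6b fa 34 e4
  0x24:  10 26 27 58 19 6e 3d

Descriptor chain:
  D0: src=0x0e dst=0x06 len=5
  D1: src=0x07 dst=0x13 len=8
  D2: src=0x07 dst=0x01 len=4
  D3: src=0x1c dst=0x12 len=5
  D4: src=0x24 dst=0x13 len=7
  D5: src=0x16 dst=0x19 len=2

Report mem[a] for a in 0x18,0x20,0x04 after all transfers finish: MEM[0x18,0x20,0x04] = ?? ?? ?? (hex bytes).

MEM[0x18,0x20,0x04] = 6e 6b 4e

#0 dst[0x06+5] := {0xb5,0x9d,0x92,0x16,0x4e}
#1 dst[0x13+8] := {0x9d,0x92,0x16,0x4e,0x2f,0x20,0xd7,0xb5}
#2 dst[0x01+4] := {0x9d,0x92,0x16,0x4e}
#3 dst[0x12+5] := {0x91,0x0d,0x37,0xd1,0x6b}
#4 dst[0x13+7] := {0x10,0x26,0x27,0x58,0x19,0x6e,0x3d}
#5 dst[0x19+2] := {0x58,0x19}
query mem[0x18]=0x6e, mem[0x20]=0x6b, mem[0x04]=0x4e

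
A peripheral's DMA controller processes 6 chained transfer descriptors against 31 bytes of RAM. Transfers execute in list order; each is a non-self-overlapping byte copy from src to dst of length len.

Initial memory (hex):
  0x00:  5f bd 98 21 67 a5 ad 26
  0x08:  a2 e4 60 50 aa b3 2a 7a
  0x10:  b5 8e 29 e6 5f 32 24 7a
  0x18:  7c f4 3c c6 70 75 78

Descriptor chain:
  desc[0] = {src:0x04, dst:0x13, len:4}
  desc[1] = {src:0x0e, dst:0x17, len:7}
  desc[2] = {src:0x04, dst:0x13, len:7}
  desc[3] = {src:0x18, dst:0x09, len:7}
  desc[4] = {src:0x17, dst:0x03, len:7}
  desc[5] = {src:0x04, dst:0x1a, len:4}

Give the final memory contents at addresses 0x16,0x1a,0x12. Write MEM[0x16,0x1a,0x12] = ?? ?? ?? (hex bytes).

[0] 0x04->0x13 len=4 : 67 a5 ad 26
[1] 0x0e->0x17 len=7 : 2a 7a b5 8e 29 67 a5
[2] 0x04->0x13 len=7 : 67 a5 ad 26 a2 e4 60
[3] 0x18->0x09 len=7 : e4 60 8e 29 67 a5 78
[4] 0x17->0x03 len=7 : a2 e4 60 8e 29 67 a5
[5] 0x04->0x1a len=4 : e4 60 8e 29
query mem[0x16]=0x26, mem[0x1a]=0xe4, mem[0x12]=0x29

MEM[0x16,0x1a,0x12] = 26 e4 29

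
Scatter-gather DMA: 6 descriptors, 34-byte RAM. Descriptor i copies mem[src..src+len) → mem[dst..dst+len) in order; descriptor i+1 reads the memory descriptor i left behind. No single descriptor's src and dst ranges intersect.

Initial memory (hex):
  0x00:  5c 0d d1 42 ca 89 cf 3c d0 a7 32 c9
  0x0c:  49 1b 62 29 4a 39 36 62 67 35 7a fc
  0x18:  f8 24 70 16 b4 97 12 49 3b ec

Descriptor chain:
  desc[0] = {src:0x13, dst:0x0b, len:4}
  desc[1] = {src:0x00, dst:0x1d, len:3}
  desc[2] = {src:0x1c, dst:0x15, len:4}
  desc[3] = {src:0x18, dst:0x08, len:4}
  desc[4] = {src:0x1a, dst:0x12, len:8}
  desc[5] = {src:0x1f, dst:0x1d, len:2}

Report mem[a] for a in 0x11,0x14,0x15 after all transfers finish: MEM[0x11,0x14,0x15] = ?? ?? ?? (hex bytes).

MEM[0x11,0x14,0x15] = 39 b4 5c

[0] 0x13->0x0b len=4 : 62 67 35 7a
[1] 0x00->0x1d len=3 : 5c 0d d1
[2] 0x1c->0x15 len=4 : b4 5c 0d d1
[3] 0x18->0x08 len=4 : d1 24 70 16
[4] 0x1a->0x12 len=8 : 70 16 b4 5c 0d d1 3b ec
[5] 0x1f->0x1d len=2 : d1 3b
query mem[0x11]=0x39, mem[0x14]=0xb4, mem[0x15]=0x5c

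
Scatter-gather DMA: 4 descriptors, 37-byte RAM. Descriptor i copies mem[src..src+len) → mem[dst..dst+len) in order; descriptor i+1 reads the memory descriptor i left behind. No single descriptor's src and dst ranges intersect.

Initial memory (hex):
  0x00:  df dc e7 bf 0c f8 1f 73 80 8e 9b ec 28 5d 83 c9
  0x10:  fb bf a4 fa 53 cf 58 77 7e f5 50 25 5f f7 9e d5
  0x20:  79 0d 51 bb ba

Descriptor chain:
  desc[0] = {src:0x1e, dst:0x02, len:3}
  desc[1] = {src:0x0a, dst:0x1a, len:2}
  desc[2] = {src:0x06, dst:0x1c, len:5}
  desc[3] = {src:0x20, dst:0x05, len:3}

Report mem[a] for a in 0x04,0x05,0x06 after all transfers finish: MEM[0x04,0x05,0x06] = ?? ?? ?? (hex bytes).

D0: mem[0x02..0x04] <- [9e d5 79]
D1: mem[0x1a..0x1b] <- [9b ec]
D2: mem[0x1c..0x20] <- [1f 73 80 8e 9b]
D3: mem[0x05..0x07] <- [9b 0d 51]
query mem[0x04]=0x79, mem[0x05]=0x9b, mem[0x06]=0x0d

MEM[0x04,0x05,0x06] = 79 9b 0d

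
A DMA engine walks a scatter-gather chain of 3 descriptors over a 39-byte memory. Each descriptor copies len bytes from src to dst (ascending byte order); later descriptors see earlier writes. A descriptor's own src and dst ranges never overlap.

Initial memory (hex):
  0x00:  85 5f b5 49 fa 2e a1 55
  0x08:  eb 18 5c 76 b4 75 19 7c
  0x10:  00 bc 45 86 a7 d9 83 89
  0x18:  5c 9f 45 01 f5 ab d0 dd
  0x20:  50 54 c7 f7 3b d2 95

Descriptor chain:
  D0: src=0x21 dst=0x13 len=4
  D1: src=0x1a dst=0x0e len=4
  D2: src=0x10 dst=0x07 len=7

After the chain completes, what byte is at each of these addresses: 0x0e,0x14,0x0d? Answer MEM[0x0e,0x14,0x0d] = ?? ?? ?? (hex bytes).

MEM[0x0e,0x14,0x0d] = 45 c7 3b

D0: mem[0x13..0x16] <- [54 c7 f7 3b]
D1: mem[0x0e..0x11] <- [45 01 f5 ab]
D2: mem[0x07..0x0d] <- [f5 ab 45 54 c7 f7 3b]
query mem[0x0e]=0x45, mem[0x14]=0xc7, mem[0x0d]=0x3b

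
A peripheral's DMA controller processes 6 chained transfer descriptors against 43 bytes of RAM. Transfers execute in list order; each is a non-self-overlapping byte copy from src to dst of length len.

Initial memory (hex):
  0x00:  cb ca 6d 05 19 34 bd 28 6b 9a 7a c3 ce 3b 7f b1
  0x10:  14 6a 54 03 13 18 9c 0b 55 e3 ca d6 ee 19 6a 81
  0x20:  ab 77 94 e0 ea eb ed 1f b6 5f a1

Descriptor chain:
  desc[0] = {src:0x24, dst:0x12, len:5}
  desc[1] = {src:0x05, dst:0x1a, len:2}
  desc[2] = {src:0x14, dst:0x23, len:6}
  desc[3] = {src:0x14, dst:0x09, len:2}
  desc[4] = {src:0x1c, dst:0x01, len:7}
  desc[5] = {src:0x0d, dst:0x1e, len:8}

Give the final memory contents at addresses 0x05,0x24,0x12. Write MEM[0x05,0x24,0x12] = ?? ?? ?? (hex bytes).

D0: mem[0x12..0x16] <- [ea eb ed 1f b6]
D1: mem[0x1a..0x1b] <- [34 bd]
D2: mem[0x23..0x28] <- [ed 1f b6 0b 55 e3]
D3: mem[0x09..0x0a] <- [ed 1f]
D4: mem[0x01..0x07] <- [ee 19 6a 81 ab 77 94]
D5: mem[0x1e..0x25] <- [3b 7f b1 14 6a ea eb ed]
query mem[0x05]=0xab, mem[0x24]=0xeb, mem[0x12]=0xea

MEM[0x05,0x24,0x12] = ab eb ea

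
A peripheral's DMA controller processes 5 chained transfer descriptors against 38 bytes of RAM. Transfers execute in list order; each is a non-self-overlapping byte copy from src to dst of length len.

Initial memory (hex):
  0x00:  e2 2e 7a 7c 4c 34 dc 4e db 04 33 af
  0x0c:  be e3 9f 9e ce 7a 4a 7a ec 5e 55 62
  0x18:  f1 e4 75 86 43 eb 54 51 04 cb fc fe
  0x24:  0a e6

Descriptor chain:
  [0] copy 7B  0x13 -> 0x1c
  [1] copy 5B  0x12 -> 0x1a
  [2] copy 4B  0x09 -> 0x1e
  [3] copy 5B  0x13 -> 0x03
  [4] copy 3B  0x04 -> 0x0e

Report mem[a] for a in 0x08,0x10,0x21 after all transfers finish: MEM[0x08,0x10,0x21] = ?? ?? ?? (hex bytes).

  after D0: wrote 7B at 0x1c = 7aec5e5562f1e4
  after D1: wrote 5B at 0x1a = 4a7aec5e55
  after D2: wrote 4B at 0x1e = 0433afbe
  after D3: wrote 5B at 0x03 = 7aec5e5562
  after D4: wrote 3B at 0x0e = ec5e55
query mem[0x08]=0xdb, mem[0x10]=0x55, mem[0x21]=0xbe

MEM[0x08,0x10,0x21] = db 55 be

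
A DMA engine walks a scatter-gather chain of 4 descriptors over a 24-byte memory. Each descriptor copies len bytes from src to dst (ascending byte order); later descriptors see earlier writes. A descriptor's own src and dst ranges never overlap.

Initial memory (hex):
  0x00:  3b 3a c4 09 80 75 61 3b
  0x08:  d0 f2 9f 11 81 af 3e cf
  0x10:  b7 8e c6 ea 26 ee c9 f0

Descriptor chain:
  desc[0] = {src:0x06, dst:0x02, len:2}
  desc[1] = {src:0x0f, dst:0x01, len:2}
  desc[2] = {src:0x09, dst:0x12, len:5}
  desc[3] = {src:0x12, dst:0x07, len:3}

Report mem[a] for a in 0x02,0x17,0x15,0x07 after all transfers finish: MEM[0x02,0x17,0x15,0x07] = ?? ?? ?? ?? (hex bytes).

MEM[0x02,0x17,0x15,0x07] = b7 f0 81 f2

[0] 0x06->0x02 len=2 : 61 3b
[1] 0x0f->0x01 len=2 : cf b7
[2] 0x09->0x12 len=5 : f2 9f 11 81 af
[3] 0x12->0x07 len=3 : f2 9f 11
query mem[0x02]=0xb7, mem[0x17]=0xf0, mem[0x15]=0x81, mem[0x07]=0xf2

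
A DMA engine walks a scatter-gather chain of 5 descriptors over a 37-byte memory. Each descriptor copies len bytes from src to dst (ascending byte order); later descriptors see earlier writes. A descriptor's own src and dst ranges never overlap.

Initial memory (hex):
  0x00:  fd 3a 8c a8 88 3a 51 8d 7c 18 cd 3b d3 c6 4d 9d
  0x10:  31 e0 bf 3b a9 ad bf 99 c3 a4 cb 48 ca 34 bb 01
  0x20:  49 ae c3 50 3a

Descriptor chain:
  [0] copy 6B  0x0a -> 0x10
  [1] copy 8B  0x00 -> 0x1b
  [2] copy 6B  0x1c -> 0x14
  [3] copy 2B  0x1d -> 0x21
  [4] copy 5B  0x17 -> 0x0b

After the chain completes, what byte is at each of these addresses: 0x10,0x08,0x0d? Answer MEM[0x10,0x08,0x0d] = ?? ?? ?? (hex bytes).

MEM[0x10,0x08,0x0d] = cd 7c 51

D0: mem[0x10..0x15] <- [cd 3b d3 c6 4d 9d]
D1: mem[0x1b..0x22] <- [fd 3a 8c a8 88 3a 51 8d]
D2: mem[0x14..0x19] <- [3a 8c a8 88 3a 51]
D3: mem[0x21..0x22] <- [8c a8]
D4: mem[0x0b..0x0f] <- [88 3a 51 cb fd]
query mem[0x10]=0xcd, mem[0x08]=0x7c, mem[0x0d]=0x51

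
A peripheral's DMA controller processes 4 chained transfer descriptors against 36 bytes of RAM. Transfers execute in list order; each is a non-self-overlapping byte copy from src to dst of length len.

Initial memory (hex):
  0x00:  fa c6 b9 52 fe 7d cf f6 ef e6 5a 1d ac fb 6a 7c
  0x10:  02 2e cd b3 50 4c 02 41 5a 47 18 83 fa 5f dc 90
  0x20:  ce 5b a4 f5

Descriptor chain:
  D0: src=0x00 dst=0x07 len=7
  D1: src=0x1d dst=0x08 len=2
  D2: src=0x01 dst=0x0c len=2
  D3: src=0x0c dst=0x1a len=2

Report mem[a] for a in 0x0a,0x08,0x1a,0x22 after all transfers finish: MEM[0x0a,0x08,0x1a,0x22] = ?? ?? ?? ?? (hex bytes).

MEM[0x0a,0x08,0x1a,0x22] = 52 5f c6 a4

#0 dst[0x07+7] := {0xfa,0xc6,0xb9,0x52,0xfe,0x7d,0xcf}
#1 dst[0x08+2] := {0x5f,0xdc}
#2 dst[0x0c+2] := {0xc6,0xb9}
#3 dst[0x1a+2] := {0xc6,0xb9}
query mem[0x0a]=0x52, mem[0x08]=0x5f, mem[0x1a]=0xc6, mem[0x22]=0xa4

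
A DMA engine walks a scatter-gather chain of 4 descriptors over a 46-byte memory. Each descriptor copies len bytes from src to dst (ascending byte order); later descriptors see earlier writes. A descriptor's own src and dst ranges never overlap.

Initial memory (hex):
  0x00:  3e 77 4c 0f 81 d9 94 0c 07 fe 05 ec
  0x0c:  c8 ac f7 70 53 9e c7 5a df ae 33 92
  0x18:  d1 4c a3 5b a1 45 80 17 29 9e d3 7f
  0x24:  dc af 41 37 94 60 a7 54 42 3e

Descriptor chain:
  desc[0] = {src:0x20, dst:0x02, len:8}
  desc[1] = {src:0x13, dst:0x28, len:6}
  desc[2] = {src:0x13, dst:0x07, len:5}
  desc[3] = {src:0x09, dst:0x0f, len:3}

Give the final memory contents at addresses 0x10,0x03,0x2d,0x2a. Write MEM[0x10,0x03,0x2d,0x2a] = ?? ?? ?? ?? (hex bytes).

MEM[0x10,0x03,0x2d,0x2a] = 33 9e d1 ae

  after D0: wrote 8B at 0x02 = 299ed37fdcaf4137
  after D1: wrote 6B at 0x28 = 5adfae3392d1
  after D2: wrote 5B at 0x07 = 5adfae3392
  after D3: wrote 3B at 0x0f = ae3392
query mem[0x10]=0x33, mem[0x03]=0x9e, mem[0x2d]=0xd1, mem[0x2a]=0xae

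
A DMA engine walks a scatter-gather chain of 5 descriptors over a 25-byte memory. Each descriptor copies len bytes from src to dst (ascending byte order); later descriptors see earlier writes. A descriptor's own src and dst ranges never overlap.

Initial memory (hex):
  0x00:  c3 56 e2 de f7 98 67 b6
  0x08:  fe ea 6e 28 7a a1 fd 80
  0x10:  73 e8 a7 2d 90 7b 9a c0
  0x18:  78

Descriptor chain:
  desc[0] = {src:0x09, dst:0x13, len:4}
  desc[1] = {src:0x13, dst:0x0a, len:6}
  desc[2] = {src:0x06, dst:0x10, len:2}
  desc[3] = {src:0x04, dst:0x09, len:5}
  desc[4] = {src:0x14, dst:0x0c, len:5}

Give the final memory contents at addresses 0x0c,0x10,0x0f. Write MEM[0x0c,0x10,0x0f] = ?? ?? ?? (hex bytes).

MEM[0x0c,0x10,0x0f] = 6e 78 c0

  after D0: wrote 4B at 0x13 = ea6e287a
  after D1: wrote 6B at 0x0a = ea6e287ac078
  after D2: wrote 2B at 0x10 = 67b6
  after D3: wrote 5B at 0x09 = f79867b6fe
  after D4: wrote 5B at 0x0c = 6e287ac078
query mem[0x0c]=0x6e, mem[0x10]=0x78, mem[0x0f]=0xc0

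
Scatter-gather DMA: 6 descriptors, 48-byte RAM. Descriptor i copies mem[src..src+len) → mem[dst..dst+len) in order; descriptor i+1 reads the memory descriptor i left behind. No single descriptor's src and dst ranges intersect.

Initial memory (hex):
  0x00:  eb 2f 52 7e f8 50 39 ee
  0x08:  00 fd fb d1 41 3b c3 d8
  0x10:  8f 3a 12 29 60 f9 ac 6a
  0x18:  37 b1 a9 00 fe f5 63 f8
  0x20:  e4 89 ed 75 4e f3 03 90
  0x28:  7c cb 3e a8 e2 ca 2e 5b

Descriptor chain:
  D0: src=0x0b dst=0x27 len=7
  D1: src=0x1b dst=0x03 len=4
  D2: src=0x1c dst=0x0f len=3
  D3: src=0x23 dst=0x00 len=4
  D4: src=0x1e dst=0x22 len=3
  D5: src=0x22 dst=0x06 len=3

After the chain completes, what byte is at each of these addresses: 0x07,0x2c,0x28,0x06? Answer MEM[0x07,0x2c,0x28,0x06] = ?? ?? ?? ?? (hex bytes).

MEM[0x07,0x2c,0x28,0x06] = f8 8f 41 63

#0 dst[0x27+7] := {0xd1,0x41,0x3b,0xc3,0xd8,0x8f,0x3a}
#1 dst[0x03+4] := {0x00,0xfe,0xf5,0x63}
#2 dst[0x0f+3] := {0xfe,0xf5,0x63}
#3 dst[0x00+4] := {0x75,0x4e,0xf3,0x03}
#4 dst[0x22+3] := {0x63,0xf8,0xe4}
#5 dst[0x06+3] := {0x63,0xf8,0xe4}
query mem[0x07]=0xf8, mem[0x2c]=0x8f, mem[0x28]=0x41, mem[0x06]=0x63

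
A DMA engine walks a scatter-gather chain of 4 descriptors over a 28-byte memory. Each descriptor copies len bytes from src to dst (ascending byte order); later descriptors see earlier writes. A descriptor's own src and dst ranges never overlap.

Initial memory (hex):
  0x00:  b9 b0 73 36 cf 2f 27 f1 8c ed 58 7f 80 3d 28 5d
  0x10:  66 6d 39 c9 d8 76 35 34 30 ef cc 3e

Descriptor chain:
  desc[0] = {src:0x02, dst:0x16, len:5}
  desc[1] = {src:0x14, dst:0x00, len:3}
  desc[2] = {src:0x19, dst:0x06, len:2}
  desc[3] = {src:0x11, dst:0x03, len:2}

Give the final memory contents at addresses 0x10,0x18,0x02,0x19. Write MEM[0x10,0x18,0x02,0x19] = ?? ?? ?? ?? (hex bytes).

MEM[0x10,0x18,0x02,0x19] = 66 cf 73 2f

D0: mem[0x16..0x1a] <- [73 36 cf 2f 27]
D1: mem[0x00..0x02] <- [d8 76 73]
D2: mem[0x06..0x07] <- [2f 27]
D3: mem[0x03..0x04] <- [6d 39]
query mem[0x10]=0x66, mem[0x18]=0xcf, mem[0x02]=0x73, mem[0x19]=0x2f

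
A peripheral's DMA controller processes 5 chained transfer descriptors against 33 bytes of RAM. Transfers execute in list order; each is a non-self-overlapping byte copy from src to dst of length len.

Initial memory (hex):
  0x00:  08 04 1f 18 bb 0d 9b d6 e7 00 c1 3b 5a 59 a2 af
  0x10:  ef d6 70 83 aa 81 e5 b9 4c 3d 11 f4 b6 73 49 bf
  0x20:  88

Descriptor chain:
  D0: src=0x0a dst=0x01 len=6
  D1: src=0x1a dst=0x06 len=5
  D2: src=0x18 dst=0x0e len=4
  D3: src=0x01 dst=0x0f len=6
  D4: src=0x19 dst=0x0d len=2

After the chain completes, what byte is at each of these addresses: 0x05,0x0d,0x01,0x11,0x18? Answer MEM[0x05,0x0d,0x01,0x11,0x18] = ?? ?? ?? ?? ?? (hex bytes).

  after D0: wrote 6B at 0x01 = c13b5a59a2af
  after D1: wrote 5B at 0x06 = 11f4b67349
  after D2: wrote 4B at 0x0e = 4c3d11f4
  after D3: wrote 6B at 0x0f = c13b5a59a211
  after D4: wrote 2B at 0x0d = 3d11
query mem[0x05]=0xa2, mem[0x0d]=0x3d, mem[0x01]=0xc1, mem[0x11]=0x5a, mem[0x18]=0x4c

MEM[0x05,0x0d,0x01,0x11,0x18] = a2 3d c1 5a 4c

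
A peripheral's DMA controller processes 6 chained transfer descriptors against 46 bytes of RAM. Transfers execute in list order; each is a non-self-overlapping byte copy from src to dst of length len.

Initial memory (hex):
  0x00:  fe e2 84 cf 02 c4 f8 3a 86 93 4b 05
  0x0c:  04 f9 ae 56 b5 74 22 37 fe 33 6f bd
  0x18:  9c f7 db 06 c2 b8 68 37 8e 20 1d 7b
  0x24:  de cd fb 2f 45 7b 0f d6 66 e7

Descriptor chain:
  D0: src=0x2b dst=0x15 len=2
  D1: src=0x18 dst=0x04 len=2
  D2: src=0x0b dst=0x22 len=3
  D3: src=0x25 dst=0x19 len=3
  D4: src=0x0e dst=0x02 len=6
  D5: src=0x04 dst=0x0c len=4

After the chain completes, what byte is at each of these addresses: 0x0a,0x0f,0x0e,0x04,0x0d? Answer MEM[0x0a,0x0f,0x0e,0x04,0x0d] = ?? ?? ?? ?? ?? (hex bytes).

  after D0: wrote 2B at 0x15 = d666
  after D1: wrote 2B at 0x04 = 9cf7
  after D2: wrote 3B at 0x22 = 0504f9
  after D3: wrote 3B at 0x19 = cdfb2f
  after D4: wrote 6B at 0x02 = ae56b5742237
  after D5: wrote 4B at 0x0c = b5742237
query mem[0x0a]=0x4b, mem[0x0f]=0x37, mem[0x0e]=0x22, mem[0x04]=0xb5, mem[0x0d]=0x74

MEM[0x0a,0x0f,0x0e,0x04,0x0d] = 4b 37 22 b5 74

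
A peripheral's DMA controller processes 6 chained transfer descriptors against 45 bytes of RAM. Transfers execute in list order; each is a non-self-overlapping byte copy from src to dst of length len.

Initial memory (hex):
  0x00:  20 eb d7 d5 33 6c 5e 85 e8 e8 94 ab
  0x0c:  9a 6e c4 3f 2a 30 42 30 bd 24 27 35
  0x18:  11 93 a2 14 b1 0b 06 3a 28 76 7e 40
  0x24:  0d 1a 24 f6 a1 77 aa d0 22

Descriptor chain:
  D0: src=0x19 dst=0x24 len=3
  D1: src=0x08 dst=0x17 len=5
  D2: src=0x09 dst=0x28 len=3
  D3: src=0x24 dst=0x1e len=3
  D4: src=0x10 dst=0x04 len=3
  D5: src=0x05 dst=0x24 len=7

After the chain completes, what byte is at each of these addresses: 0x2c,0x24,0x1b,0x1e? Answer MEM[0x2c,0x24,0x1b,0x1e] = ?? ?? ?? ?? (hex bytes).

MEM[0x2c,0x24,0x1b,0x1e] = 22 30 9a 93

[0] 0x19->0x24 len=3 : 93 a2 14
[1] 0x08->0x17 len=5 : e8 e8 94 ab 9a
[2] 0x09->0x28 len=3 : e8 94 ab
[3] 0x24->0x1e len=3 : 93 a2 14
[4] 0x10->0x04 len=3 : 2a 30 42
[5] 0x05->0x24 len=7 : 30 42 85 e8 e8 94 ab
query mem[0x2c]=0x22, mem[0x24]=0x30, mem[0x1b]=0x9a, mem[0x1e]=0x93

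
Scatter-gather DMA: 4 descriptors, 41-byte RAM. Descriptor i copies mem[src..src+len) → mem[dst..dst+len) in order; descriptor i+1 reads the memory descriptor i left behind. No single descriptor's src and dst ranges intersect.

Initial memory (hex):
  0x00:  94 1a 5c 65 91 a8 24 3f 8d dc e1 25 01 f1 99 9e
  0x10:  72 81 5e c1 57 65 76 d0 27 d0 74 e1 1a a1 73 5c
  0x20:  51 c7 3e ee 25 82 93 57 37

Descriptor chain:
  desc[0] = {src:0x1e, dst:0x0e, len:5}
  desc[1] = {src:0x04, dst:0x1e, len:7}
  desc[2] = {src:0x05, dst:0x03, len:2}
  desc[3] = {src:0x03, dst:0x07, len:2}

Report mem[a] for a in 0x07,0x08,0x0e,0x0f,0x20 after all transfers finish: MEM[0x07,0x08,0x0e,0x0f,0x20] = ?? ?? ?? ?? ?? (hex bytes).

MEM[0x07,0x08,0x0e,0x0f,0x20] = a8 24 73 5c 24

[0] 0x1e->0x0e len=5 : 73 5c 51 c7 3e
[1] 0x04->0x1e len=7 : 91 a8 24 3f 8d dc e1
[2] 0x05->0x03 len=2 : a8 24
[3] 0x03->0x07 len=2 : a8 24
query mem[0x07]=0xa8, mem[0x08]=0x24, mem[0x0e]=0x73, mem[0x0f]=0x5c, mem[0x20]=0x24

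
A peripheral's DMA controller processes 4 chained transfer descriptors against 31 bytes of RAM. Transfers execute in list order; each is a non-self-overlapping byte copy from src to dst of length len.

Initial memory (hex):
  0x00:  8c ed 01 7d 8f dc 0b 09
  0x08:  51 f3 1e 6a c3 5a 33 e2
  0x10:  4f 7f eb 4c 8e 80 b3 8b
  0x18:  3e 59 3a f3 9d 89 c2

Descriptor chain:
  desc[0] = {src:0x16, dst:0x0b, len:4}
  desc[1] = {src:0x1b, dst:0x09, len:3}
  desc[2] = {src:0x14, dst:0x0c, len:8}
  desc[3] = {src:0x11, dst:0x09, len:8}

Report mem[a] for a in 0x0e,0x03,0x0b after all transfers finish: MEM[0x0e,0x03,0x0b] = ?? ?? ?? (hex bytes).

MEM[0x0e,0x03,0x0b] = b3 7d f3

  after D0: wrote 4B at 0x0b = b38b3e59
  after D1: wrote 3B at 0x09 = f39d89
  after D2: wrote 8B at 0x0c = 8e80b38b3e593af3
  after D3: wrote 8B at 0x09 = 593af38e80b38b3e
query mem[0x0e]=0xb3, mem[0x03]=0x7d, mem[0x0b]=0xf3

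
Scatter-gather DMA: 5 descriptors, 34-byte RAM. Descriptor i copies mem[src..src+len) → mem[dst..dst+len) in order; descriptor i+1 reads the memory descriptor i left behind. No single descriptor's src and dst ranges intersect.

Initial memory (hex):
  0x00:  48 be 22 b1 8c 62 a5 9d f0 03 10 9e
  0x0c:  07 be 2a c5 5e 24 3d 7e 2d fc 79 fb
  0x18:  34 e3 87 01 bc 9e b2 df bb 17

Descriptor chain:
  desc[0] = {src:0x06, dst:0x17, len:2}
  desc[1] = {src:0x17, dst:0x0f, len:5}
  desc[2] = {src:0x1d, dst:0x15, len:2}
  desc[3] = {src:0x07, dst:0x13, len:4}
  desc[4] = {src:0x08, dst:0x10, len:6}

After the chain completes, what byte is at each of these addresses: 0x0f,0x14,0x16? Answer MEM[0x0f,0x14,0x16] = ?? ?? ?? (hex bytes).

MEM[0x0f,0x14,0x16] = a5 07 10

D0: mem[0x17..0x18] <- [a5 9d]
D1: mem[0x0f..0x13] <- [a5 9d e3 87 01]
D2: mem[0x15..0x16] <- [9e b2]
D3: mem[0x13..0x16] <- [9d f0 03 10]
D4: mem[0x10..0x15] <- [f0 03 10 9e 07 be]
query mem[0x0f]=0xa5, mem[0x14]=0x07, mem[0x16]=0x10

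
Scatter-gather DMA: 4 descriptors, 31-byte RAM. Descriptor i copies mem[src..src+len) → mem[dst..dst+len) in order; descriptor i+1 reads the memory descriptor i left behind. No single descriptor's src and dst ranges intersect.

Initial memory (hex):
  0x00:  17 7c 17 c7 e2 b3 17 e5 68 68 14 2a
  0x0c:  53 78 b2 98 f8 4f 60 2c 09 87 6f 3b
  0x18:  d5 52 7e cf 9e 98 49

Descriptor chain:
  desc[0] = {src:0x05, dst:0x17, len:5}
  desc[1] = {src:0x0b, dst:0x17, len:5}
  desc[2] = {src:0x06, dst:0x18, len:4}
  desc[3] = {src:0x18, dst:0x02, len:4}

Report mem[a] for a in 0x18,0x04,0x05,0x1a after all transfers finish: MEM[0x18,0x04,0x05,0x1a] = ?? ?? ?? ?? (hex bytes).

MEM[0x18,0x04,0x05,0x1a] = 17 68 68 68

[0] 0x05->0x17 len=5 : b3 17 e5 68 68
[1] 0x0b->0x17 len=5 : 2a 53 78 b2 98
[2] 0x06->0x18 len=4 : 17 e5 68 68
[3] 0x18->0x02 len=4 : 17 e5 68 68
query mem[0x18]=0x17, mem[0x04]=0x68, mem[0x05]=0x68, mem[0x1a]=0x68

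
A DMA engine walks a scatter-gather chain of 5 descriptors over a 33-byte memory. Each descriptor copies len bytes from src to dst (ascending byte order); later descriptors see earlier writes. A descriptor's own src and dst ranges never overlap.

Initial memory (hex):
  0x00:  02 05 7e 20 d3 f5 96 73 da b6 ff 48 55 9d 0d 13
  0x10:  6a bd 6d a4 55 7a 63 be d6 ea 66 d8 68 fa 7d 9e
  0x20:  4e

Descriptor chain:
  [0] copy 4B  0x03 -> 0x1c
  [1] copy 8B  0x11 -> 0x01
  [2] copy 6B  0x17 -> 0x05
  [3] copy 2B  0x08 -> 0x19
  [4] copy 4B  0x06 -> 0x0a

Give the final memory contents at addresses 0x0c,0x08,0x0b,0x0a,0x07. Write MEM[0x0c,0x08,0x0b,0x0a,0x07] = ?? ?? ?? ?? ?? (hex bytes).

#0 dst[0x1c+4] := {0x20,0xd3,0xf5,0x96}
#1 dst[0x01+8] := {0xbd,0x6d,0xa4,0x55,0x7a,0x63,0xbe,0xd6}
#2 dst[0x05+6] := {0xbe,0xd6,0xea,0x66,0xd8,0x20}
#3 dst[0x19+2] := {0x66,0xd8}
#4 dst[0x0a+4] := {0xd6,0xea,0x66,0xd8}
query mem[0x0c]=0x66, mem[0x08]=0x66, mem[0x0b]=0xea, mem[0x0a]=0xd6, mem[0x07]=0xea

MEM[0x0c,0x08,0x0b,0x0a,0x07] = 66 66 ea d6 ea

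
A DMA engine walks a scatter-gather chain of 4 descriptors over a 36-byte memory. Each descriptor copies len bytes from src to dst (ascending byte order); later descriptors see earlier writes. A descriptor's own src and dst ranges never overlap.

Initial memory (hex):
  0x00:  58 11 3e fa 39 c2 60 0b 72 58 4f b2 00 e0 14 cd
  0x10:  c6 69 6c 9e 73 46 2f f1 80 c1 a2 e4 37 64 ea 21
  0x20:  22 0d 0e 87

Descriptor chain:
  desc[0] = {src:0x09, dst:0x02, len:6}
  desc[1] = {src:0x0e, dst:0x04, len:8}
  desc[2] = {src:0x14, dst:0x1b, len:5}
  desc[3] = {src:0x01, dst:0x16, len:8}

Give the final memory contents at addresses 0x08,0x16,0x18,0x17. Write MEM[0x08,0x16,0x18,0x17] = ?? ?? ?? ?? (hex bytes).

  after D0: wrote 6B at 0x02 = 584fb200e014
  after D1: wrote 8B at 0x04 = 14cdc6696c9e7346
  after D2: wrote 5B at 0x1b = 73462ff180
  after D3: wrote 8B at 0x16 = 11584f14cdc6696c
query mem[0x08]=0x6c, mem[0x16]=0x11, mem[0x18]=0x4f, mem[0x17]=0x58

MEM[0x08,0x16,0x18,0x17] = 6c 11 4f 58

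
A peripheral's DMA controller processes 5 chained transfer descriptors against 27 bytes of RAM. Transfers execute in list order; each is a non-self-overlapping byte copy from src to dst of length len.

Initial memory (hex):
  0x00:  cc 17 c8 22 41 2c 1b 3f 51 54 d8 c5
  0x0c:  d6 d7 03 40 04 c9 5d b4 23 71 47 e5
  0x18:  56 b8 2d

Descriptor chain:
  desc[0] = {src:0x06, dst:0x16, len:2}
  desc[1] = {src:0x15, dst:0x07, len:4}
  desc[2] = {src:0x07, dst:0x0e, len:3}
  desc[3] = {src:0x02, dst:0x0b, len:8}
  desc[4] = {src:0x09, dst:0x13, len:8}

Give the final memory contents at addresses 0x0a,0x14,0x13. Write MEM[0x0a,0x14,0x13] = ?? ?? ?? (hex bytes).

MEM[0x0a,0x14,0x13] = 56 56 3f

#0 dst[0x16+2] := {0x1b,0x3f}
#1 dst[0x07+4] := {0x71,0x1b,0x3f,0x56}
#2 dst[0x0e+3] := {0x71,0x1b,0x3f}
#3 dst[0x0b+8] := {0xc8,0x22,0x41,0x2c,0x1b,0x71,0x1b,0x3f}
#4 dst[0x13+8] := {0x3f,0x56,0xc8,0x22,0x41,0x2c,0x1b,0x71}
query mem[0x0a]=0x56, mem[0x14]=0x56, mem[0x13]=0x3f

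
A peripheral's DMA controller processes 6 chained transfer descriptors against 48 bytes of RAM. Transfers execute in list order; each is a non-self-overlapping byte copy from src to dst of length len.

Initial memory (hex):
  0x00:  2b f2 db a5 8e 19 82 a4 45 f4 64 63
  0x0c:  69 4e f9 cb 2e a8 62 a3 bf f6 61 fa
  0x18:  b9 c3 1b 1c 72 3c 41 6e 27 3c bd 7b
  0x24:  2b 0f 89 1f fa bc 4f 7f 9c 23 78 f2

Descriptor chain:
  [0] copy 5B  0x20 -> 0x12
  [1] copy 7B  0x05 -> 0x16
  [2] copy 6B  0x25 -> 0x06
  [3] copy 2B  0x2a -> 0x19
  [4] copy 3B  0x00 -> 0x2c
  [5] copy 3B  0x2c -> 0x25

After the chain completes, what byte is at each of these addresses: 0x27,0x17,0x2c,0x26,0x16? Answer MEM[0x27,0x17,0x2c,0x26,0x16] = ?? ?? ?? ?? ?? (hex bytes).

MEM[0x27,0x17,0x2c,0x26,0x16] = db 82 2b f2 19

  after D0: wrote 5B at 0x12 = 273cbd7b2b
  after D1: wrote 7B at 0x16 = 1982a445f46463
  after D2: wrote 6B at 0x06 = 0f891ffabc4f
  after D3: wrote 2B at 0x19 = 4f7f
  after D4: wrote 3B at 0x2c = 2bf2db
  after D5: wrote 3B at 0x25 = 2bf2db
query mem[0x27]=0xdb, mem[0x17]=0x82, mem[0x2c]=0x2b, mem[0x26]=0xf2, mem[0x16]=0x19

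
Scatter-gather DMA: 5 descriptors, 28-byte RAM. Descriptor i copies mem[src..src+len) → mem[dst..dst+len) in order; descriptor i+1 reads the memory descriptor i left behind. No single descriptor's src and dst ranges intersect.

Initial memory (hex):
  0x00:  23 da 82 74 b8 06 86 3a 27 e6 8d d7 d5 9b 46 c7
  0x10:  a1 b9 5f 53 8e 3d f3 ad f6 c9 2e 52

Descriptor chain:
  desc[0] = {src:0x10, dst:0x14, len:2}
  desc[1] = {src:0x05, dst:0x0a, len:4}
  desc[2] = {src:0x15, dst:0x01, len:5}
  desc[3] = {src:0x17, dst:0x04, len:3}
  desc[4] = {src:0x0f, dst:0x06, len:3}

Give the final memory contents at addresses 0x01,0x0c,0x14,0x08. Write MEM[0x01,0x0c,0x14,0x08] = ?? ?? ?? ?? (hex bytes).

#0 dst[0x14+2] := {0xa1,0xb9}
#1 dst[0x0a+4] := {0x06,0x86,0x3a,0x27}
#2 dst[0x01+5] := {0xb9,0xf3,0xad,0xf6,0xc9}
#3 dst[0x04+3] := {0xad,0xf6,0xc9}
#4 dst[0x06+3] := {0xc7,0xa1,0xb9}
query mem[0x01]=0xb9, mem[0x0c]=0x3a, mem[0x14]=0xa1, mem[0x08]=0xb9

MEM[0x01,0x0c,0x14,0x08] = b9 3a a1 b9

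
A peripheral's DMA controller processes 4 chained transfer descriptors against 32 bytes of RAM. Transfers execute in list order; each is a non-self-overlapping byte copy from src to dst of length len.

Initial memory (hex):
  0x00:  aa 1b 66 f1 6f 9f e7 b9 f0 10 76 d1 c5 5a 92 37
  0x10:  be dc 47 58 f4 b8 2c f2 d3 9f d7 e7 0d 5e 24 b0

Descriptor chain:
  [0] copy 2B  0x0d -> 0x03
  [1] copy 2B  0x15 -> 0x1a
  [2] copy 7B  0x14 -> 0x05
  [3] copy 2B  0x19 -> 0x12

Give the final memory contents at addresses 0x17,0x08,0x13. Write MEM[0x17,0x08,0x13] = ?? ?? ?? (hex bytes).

MEM[0x17,0x08,0x13] = f2 f2 b8

#0 dst[0x03+2] := {0x5a,0x92}
#1 dst[0x1a+2] := {0xb8,0x2c}
#2 dst[0x05+7] := {0xf4,0xb8,0x2c,0xf2,0xd3,0x9f,0xb8}
#3 dst[0x12+2] := {0x9f,0xb8}
query mem[0x17]=0xf2, mem[0x08]=0xf2, mem[0x13]=0xb8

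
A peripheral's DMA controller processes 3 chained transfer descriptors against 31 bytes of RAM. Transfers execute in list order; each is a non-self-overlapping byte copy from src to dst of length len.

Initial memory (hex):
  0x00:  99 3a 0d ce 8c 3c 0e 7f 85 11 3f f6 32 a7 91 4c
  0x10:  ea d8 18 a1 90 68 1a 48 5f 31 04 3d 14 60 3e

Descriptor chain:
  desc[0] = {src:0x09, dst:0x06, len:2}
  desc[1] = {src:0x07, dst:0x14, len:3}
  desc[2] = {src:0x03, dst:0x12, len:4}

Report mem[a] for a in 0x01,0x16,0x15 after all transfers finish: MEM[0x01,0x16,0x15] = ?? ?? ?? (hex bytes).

MEM[0x01,0x16,0x15] = 3a 11 11

  after D0: wrote 2B at 0x06 = 113f
  after D1: wrote 3B at 0x14 = 3f8511
  after D2: wrote 4B at 0x12 = ce8c3c11
query mem[0x01]=0x3a, mem[0x16]=0x11, mem[0x15]=0x11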